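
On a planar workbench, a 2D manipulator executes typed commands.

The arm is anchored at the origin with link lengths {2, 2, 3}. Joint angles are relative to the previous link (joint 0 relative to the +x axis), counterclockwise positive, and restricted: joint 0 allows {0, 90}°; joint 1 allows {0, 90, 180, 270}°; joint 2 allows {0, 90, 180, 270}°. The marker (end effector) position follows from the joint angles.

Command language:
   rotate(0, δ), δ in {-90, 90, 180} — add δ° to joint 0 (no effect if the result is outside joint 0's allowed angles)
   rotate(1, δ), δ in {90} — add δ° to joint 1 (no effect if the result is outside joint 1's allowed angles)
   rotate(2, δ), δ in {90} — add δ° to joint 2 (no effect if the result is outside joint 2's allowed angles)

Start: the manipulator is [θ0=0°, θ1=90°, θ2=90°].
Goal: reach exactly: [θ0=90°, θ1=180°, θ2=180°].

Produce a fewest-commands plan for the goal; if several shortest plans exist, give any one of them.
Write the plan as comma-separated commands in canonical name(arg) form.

t0: [θ0=0°, θ1=90°, θ2=90°]
[1] after rotate(0, 90): [θ0=90°, θ1=90°, θ2=90°]
[2] after rotate(1, 90): [θ0=90°, θ1=180°, θ2=90°]
[3] after rotate(2, 90): [θ0=90°, θ1=180°, θ2=180°]
nothing shorter than 3 reaches the goal.

rotate(0, 90), rotate(1, 90), rotate(2, 90)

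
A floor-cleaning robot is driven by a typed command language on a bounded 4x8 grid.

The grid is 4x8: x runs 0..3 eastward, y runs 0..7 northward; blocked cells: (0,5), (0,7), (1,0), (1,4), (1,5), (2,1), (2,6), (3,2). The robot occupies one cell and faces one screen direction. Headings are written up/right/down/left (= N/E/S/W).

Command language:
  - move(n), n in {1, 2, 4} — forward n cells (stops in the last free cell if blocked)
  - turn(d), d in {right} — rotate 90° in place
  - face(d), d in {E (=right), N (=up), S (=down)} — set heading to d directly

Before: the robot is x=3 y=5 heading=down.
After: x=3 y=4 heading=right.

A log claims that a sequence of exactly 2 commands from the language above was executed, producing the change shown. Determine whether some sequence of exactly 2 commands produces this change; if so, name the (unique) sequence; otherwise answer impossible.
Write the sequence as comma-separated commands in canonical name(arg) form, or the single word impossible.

move(1), face(E)

key: order matters: swapping move(1) and face(E) lands elsewhere
from: x=3 y=5 heading=down
1. move(1) → x=3 y=4 heading=down
2. face(E) → x=3 y=4 heading=right
no rival 2-sequence matches.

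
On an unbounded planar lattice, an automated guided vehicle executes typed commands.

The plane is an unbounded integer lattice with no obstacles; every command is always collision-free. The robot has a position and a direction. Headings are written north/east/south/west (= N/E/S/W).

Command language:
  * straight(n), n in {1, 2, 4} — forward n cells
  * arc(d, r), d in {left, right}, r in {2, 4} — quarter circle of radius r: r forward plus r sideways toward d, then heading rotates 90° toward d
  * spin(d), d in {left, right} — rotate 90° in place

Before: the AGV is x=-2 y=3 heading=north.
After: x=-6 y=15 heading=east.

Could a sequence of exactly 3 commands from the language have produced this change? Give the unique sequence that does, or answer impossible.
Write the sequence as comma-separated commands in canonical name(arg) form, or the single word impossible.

arc(left, 4), arc(right, 4), arc(right, 4)

key: order matters: swapping arc(left, 4) and arc(right, 4) lands elsewhere
initial: x=-2 y=3 heading=north
t=1 arc(left, 4) ⇒ x=-6 y=7 heading=west
t=2 arc(right, 4) ⇒ x=-10 y=11 heading=north
t=3 arc(right, 4) ⇒ x=-6 y=15 heading=east
all 729 alternatives checked — unique.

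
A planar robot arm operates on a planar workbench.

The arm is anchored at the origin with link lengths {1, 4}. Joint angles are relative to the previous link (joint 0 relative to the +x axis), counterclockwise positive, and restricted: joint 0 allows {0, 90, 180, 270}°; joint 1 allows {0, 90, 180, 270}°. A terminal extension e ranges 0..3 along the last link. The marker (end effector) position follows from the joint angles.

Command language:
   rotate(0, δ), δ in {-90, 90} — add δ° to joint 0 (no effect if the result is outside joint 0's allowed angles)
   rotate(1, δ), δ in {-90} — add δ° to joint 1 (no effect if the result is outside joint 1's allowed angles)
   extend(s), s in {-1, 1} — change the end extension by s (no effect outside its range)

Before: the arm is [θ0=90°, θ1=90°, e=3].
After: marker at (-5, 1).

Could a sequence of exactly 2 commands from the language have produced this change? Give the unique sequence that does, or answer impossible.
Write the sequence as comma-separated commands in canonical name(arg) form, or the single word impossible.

initial: [θ0=90°, θ1=90°, e=3]
[1] after extend(-1): [θ0=90°, θ1=90°, e=2]
[2] after extend(-1): [θ0=90°, θ1=90°, e=1]
all 25 alternatives checked — unique.

extend(-1), extend(-1)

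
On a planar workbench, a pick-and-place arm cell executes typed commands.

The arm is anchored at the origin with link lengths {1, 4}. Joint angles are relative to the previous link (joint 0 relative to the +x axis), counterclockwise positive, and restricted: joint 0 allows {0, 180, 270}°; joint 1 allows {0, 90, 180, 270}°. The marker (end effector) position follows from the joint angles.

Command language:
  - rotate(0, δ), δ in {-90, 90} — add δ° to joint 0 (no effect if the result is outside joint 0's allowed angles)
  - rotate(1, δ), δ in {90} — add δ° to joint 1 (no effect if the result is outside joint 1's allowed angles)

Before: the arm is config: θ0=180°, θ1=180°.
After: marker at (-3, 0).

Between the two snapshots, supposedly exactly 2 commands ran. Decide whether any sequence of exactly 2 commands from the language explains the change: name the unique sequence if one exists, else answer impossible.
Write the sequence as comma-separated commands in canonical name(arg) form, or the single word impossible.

begin: config: θ0=180°, θ1=180°
1. rotate(0, 90) → config: θ0=270°, θ1=180°
2. rotate(0, 90) → config: θ0=0°, θ1=180°
no other 2-command option fits: unique.

rotate(0, 90), rotate(0, 90)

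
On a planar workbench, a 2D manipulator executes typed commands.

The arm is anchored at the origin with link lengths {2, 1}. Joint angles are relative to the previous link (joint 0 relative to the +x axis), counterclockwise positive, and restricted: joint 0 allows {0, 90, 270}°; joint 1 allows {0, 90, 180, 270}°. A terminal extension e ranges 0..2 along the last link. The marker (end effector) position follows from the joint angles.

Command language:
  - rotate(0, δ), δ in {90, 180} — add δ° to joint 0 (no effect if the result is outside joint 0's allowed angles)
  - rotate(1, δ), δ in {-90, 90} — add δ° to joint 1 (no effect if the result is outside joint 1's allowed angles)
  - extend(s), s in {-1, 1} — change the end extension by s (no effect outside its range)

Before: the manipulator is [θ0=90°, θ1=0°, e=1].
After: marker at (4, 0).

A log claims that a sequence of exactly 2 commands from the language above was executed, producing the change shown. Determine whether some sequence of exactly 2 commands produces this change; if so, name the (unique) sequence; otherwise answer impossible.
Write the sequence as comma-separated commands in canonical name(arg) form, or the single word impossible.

key: order matters: swapping rotate(0, 180) and rotate(0, 90) lands elsewhere
start: [θ0=90°, θ1=0°, e=1]
step 1 (rotate(0, 180)): [θ0=270°, θ1=0°, e=1]
step 2 (rotate(0, 90)): [θ0=0°, θ1=0°, e=1]
no rival 2-sequence matches.

rotate(0, 180), rotate(0, 90)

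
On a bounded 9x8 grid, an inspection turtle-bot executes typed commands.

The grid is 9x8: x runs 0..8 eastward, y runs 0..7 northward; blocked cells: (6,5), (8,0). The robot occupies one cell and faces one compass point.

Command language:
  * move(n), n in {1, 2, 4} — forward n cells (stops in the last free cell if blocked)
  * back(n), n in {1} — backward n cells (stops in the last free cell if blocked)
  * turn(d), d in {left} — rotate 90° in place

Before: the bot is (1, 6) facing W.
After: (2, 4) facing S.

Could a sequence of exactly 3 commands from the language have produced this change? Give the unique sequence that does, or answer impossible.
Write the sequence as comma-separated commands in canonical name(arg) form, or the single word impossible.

key: position moved to (2,4) AND the heading swung to S — translation plus rotation needed
start: (1, 6) facing W
1. back(1) → (2, 6) facing W
2. turn(left) → (2, 6) facing S
3. move(2) → (2, 4) facing S
uniquely the one of 125 3-step routes that fits.

back(1), turn(left), move(2)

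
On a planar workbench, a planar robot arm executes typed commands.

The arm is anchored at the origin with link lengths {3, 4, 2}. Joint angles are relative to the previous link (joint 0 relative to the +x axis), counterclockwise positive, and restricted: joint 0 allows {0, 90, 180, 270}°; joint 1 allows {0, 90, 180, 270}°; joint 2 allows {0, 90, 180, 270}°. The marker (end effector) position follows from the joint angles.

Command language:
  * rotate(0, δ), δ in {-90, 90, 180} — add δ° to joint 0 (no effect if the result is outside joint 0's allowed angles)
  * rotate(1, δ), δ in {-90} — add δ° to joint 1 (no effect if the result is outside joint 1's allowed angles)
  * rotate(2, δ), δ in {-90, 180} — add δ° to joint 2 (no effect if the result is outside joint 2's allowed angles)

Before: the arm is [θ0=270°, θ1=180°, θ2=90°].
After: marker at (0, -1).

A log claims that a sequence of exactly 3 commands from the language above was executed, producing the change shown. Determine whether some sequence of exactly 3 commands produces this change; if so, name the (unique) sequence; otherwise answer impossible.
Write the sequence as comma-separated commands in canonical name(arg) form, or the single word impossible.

rotate(2, -90), rotate(2, -90), rotate(2, -90)

begin: [θ0=270°, θ1=180°, θ2=90°]
1. rotate(2, -90) → [θ0=270°, θ1=180°, θ2=0°]
2. rotate(2, -90) → [θ0=270°, θ1=180°, θ2=270°]
3. rotate(2, -90) → [θ0=270°, θ1=180°, θ2=180°]
no other 3-command option fits: unique.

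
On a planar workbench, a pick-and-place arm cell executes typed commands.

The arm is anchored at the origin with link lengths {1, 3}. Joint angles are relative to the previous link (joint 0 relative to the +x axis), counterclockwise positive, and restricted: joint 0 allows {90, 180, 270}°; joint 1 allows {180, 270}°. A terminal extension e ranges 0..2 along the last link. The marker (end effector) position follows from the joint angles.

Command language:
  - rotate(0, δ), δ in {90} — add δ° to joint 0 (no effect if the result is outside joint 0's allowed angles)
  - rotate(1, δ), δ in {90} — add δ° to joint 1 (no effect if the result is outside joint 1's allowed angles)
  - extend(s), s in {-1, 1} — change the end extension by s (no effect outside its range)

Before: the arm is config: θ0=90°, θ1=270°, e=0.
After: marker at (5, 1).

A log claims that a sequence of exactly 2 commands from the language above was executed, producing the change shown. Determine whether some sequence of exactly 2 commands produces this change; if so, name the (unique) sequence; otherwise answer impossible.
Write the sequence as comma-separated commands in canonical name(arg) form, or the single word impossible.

t0: config: θ0=90°, θ1=270°, e=0
step 1 (extend(1)): config: θ0=90°, θ1=270°, e=1
step 2 (extend(1)): config: θ0=90°, θ1=270°, e=2
no other 2-command option fits: unique.

extend(1), extend(1)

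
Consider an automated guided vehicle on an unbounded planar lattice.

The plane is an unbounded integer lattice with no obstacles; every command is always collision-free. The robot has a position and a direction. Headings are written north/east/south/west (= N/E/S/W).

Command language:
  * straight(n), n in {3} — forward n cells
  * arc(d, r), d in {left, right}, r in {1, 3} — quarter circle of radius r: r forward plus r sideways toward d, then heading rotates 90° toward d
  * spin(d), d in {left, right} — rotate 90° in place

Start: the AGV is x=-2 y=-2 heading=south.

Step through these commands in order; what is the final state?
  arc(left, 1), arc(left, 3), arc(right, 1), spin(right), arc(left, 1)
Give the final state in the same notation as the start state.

start: x=-2 y=-2 heading=south
[1] after arc(left, 1): x=-1 y=-3 heading=east
[2] after arc(left, 3): x=2 y=0 heading=north
[3] after arc(right, 1): x=3 y=1 heading=east
[4] after spin(right): x=3 y=1 heading=south
[5] after arc(left, 1): x=4 y=0 heading=east

x=4 y=0 heading=east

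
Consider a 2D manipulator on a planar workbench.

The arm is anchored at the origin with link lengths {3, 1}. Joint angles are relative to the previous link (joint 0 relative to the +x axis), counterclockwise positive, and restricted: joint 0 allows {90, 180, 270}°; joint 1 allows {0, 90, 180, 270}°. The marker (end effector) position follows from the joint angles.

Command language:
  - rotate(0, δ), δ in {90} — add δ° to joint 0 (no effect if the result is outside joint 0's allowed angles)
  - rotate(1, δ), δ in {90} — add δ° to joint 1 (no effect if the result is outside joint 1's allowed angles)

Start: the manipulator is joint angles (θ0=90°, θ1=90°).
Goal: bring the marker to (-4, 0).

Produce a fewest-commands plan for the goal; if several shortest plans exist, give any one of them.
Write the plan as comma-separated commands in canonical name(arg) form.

t0: joint angles (θ0=90°, θ1=90°)
t=1 rotate(0, 90) ⇒ joint angles (θ0=180°, θ1=90°)
t=2 rotate(1, 90) ⇒ joint angles (θ0=180°, θ1=180°)
t=3 rotate(1, 90) ⇒ joint angles (θ0=180°, θ1=270°)
t=4 rotate(1, 90) ⇒ joint angles (θ0=180°, θ1=0°)
nothing shorter than 4 reaches the goal.

rotate(0, 90), rotate(1, 90), rotate(1, 90), rotate(1, 90)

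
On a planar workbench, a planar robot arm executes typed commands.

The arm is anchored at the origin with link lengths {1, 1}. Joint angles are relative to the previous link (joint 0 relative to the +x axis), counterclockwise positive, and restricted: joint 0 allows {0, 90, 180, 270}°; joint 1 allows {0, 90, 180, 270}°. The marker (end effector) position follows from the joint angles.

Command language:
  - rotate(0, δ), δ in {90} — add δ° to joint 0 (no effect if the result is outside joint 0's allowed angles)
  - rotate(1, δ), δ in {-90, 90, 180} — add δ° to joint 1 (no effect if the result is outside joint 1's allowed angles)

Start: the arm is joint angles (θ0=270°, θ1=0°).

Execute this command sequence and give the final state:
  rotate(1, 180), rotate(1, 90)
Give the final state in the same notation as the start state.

joint angles (θ0=270°, θ1=270°)

from: joint angles (θ0=270°, θ1=0°)
t=1 rotate(1, 180) ⇒ joint angles (θ0=270°, θ1=180°)
t=2 rotate(1, 90) ⇒ joint angles (θ0=270°, θ1=270°)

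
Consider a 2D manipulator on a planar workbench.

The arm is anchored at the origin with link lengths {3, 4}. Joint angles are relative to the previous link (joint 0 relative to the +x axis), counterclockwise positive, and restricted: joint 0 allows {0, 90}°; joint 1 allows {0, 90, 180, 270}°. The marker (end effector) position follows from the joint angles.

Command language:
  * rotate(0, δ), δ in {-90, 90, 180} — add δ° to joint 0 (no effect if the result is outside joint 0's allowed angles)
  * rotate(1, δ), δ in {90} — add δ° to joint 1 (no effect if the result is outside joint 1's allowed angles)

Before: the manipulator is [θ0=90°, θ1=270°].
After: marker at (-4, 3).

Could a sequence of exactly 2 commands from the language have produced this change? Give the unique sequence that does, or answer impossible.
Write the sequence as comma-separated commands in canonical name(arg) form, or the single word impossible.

rotate(1, 90), rotate(1, 90)

t0: [θ0=90°, θ1=270°]
[1] after rotate(1, 90): [θ0=90°, θ1=0°]
[2] after rotate(1, 90): [θ0=90°, θ1=90°]
all 16 alternatives checked — unique.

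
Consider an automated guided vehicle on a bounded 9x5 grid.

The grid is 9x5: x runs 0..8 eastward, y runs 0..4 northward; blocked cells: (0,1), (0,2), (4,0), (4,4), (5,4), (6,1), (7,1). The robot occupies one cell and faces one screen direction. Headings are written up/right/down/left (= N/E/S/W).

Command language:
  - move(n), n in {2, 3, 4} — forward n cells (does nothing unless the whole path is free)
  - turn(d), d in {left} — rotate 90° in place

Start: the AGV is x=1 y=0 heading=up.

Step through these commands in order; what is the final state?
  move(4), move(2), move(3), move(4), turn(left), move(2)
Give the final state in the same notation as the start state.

x=1 y=4 heading=left

begin: x=1 y=0 heading=up
[1] after move(4): x=1 y=4 heading=up
[2] after move(2): x=1 y=4 heading=up
[3] after move(3): x=1 y=4 heading=up
[4] after move(4): x=1 y=4 heading=up
[5] after turn(left): x=1 y=4 heading=left
[6] after move(2): x=1 y=4 heading=left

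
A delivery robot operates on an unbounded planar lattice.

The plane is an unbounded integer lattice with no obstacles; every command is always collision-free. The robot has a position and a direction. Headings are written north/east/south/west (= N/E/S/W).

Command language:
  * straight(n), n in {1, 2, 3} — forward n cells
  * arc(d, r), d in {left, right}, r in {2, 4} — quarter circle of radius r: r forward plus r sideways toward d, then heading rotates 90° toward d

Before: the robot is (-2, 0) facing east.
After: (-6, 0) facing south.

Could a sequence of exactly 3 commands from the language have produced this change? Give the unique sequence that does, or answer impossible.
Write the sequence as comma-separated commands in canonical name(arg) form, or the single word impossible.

key: cell and facing (now S) both changed — the 3 commands mix motion and turning
t0: (-2, 0) facing east
t=1 arc(left, 2) ⇒ (0, 2) facing north
t=2 arc(left, 2) ⇒ (-2, 4) facing west
t=3 arc(left, 4) ⇒ (-6, 0) facing south
no rival 3-sequence matches.

arc(left, 2), arc(left, 2), arc(left, 4)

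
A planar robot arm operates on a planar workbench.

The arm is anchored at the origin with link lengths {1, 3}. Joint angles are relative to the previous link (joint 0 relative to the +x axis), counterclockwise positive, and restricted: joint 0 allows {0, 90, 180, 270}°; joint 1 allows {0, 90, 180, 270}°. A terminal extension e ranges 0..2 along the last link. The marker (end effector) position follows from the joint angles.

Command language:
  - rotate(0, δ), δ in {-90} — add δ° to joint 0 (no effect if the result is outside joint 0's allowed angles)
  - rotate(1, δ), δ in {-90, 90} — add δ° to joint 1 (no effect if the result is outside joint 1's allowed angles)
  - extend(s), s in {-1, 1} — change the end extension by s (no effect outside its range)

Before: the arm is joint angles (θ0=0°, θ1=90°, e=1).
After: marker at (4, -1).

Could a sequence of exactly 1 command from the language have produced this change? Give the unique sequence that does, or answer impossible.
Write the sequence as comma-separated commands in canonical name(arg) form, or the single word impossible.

rotate(0, -90)

begin: joint angles (θ0=0°, θ1=90°, e=1)
step 1 (rotate(0, -90)): joint angles (θ0=270°, θ1=90°, e=1)
no other 1-command option fits: unique.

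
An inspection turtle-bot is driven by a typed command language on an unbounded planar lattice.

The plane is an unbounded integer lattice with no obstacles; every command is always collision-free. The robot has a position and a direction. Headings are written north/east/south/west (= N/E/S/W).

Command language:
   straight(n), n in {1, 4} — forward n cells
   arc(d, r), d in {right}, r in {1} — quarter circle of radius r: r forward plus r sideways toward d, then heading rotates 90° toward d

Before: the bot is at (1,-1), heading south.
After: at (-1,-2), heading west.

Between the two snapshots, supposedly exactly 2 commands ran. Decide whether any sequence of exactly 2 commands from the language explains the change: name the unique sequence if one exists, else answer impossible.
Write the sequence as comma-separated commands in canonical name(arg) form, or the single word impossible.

arc(right, 1), straight(1)

key: order matters: swapping arc(right, 1) and straight(1) lands elsewhere
initial: at (1,-1), heading south
step 1 (arc(right, 1)): at (0,-2), heading west
step 2 (straight(1)): at (-1,-2), heading west
no other 2-command option fits: unique.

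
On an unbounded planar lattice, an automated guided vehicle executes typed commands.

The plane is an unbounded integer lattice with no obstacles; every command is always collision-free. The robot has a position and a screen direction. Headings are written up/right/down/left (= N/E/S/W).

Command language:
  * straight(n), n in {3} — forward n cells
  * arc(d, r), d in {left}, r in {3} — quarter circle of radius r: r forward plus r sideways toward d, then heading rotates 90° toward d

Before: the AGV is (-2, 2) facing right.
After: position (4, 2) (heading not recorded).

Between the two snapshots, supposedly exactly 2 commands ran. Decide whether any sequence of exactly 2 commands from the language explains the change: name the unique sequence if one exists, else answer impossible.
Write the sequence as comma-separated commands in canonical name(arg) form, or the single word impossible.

t0: (-2, 2) facing right
1. straight(3) → (1, 2) facing right
2. straight(3) → (4, 2) facing right
all 4 alternatives checked — unique.

straight(3), straight(3)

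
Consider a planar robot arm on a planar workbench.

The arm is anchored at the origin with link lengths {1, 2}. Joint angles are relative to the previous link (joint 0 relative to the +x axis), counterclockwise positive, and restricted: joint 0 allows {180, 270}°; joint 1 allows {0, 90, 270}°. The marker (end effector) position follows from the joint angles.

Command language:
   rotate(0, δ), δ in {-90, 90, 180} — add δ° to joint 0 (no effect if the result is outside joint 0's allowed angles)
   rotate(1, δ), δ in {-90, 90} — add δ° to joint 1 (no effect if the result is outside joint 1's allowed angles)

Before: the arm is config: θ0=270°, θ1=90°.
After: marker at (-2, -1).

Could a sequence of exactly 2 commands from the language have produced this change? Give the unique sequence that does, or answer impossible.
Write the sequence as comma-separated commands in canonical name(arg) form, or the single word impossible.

rotate(1, -90), rotate(1, -90)

from: config: θ0=270°, θ1=90°
step 1 (rotate(1, -90)): config: θ0=270°, θ1=0°
step 2 (rotate(1, -90)): config: θ0=270°, θ1=270°
uniquely the one of 25 2-step routes that fits.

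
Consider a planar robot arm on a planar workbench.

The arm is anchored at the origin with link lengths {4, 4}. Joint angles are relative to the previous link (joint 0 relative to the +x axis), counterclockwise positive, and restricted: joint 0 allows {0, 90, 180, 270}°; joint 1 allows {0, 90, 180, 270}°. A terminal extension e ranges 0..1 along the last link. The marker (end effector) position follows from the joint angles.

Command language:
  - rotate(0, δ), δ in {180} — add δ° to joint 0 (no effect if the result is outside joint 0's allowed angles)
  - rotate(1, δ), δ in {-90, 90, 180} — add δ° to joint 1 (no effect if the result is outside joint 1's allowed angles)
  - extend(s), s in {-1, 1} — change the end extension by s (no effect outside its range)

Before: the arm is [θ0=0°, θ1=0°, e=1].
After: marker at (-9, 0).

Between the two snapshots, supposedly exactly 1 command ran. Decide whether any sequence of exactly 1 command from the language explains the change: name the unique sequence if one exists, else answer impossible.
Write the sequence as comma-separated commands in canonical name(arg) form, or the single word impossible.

rotate(0, 180)

t0: [θ0=0°, θ1=0°, e=1]
t=1 rotate(0, 180) ⇒ [θ0=180°, θ1=0°, e=1]
no other 1-command option fits: unique.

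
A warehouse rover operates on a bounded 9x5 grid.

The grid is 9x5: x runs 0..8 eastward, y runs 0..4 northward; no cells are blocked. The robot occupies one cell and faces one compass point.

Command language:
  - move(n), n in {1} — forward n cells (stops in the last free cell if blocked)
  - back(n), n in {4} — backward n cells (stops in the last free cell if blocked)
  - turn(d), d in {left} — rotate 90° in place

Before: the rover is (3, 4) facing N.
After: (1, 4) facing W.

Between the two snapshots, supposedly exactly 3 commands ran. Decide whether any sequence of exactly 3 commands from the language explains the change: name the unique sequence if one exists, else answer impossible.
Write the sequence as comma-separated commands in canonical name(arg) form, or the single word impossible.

turn(left), move(1), move(1)

key: running move(1) before turn(left) would end elsewhere — order is forced
initial: (3, 4) facing N
1. turn(left) → (3, 4) facing W
2. move(1) → (2, 4) facing W
3. move(1) → (1, 4) facing W
uniquely the one of 27 3-step routes that fits.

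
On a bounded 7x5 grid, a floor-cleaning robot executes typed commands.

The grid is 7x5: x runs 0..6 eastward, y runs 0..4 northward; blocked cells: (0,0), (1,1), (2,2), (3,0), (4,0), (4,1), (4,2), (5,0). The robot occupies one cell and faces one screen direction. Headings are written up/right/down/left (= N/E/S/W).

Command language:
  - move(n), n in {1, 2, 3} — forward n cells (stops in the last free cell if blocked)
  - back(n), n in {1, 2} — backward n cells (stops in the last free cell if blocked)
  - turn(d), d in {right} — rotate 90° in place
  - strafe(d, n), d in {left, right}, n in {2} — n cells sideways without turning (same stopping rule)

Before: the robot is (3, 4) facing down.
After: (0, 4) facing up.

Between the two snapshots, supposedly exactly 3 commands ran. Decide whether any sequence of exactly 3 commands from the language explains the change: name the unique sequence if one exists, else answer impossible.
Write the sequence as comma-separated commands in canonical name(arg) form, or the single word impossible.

key: cell and facing (now N) both changed — the 3 commands mix motion and turning
t0: (3, 4) facing down
[1] after turn(right): (3, 4) facing left
[2] after move(3): (0, 4) facing left
[3] after turn(right): (0, 4) facing up
no other 3-command option fits: unique.

turn(right), move(3), turn(right)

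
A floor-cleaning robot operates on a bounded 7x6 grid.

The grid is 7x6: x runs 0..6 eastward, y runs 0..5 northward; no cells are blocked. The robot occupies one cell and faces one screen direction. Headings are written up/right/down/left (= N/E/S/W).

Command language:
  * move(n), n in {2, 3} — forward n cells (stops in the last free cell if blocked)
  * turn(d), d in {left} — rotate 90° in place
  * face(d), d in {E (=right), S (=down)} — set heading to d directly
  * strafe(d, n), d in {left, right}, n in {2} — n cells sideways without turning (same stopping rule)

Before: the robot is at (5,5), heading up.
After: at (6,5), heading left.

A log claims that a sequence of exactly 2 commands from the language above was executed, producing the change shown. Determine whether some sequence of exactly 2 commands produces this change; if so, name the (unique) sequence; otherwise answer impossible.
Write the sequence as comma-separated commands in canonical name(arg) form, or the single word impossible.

key: position moved to (6,5) AND the heading swung to W — translation plus rotation needed
t0: at (5,5), heading up
[1] after strafe(right, 2): at (6,5), heading up
[2] after turn(left): at (6,5), heading left
all 49 alternatives checked — unique.

strafe(right, 2), turn(left)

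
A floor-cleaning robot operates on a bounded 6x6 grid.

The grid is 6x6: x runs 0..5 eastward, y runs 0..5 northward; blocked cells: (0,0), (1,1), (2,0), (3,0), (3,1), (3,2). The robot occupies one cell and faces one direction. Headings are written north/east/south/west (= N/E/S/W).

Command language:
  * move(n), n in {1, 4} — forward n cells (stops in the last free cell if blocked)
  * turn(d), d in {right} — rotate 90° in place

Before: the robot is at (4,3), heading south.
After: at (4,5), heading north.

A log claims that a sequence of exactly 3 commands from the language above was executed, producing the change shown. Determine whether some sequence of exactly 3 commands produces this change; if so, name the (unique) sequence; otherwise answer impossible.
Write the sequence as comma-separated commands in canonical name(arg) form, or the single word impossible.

key: running move(4) before turn(right) would end elsewhere — order is forced
initial: at (4,3), heading south
step 1 (turn(right)): at (4,3), heading west
step 2 (turn(right)): at (4,3), heading north
step 3 (move(4)): at (4,5), heading north
no rival 3-sequence matches.

turn(right), turn(right), move(4)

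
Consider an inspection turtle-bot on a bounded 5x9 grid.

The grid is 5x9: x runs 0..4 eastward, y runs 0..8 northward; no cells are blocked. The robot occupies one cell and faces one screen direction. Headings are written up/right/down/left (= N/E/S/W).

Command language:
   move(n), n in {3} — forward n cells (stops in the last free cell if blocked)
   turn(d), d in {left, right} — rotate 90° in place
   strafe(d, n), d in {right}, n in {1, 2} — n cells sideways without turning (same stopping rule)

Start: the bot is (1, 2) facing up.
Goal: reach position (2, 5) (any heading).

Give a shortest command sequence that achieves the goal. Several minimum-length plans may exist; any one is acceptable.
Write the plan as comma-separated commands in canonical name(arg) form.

strafe(right, 1), move(3)

t0: (1, 2) facing up
t=1 strafe(right, 1) ⇒ (2, 2) facing up
t=2 move(3) ⇒ (2, 5) facing up
no 1-step plan works, so 2 is optimal.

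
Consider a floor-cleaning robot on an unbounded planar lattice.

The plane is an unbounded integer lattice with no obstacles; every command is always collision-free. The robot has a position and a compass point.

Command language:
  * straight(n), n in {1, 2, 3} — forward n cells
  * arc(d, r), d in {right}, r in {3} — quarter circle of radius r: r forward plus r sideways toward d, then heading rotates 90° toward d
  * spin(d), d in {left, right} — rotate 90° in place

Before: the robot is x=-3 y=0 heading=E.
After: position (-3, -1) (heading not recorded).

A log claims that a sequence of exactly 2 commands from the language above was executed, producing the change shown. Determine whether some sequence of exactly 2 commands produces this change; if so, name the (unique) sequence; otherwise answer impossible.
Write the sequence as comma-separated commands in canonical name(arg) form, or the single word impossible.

key: running straight(1) before spin(right) would end elsewhere — order is forced
initial: x=-3 y=0 heading=E
step 1 (spin(right)): x=-3 y=0 heading=S
step 2 (straight(1)): x=-3 y=-1 heading=S
no rival 2-sequence matches.

spin(right), straight(1)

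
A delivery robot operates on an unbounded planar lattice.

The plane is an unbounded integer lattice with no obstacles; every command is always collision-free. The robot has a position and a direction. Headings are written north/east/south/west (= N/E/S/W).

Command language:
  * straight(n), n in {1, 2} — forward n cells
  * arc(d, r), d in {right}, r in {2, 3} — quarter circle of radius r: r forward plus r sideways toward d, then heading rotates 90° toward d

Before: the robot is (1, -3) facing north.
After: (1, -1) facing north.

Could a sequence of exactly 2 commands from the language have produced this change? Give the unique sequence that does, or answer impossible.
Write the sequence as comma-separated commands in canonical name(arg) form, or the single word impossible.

straight(1), straight(1)

key: heading stays N — no command in the sequence turns
t0: (1, -3) facing north
step 1 (straight(1)): (1, -2) facing north
step 2 (straight(1)): (1, -1) facing north
all 16 alternatives checked — unique.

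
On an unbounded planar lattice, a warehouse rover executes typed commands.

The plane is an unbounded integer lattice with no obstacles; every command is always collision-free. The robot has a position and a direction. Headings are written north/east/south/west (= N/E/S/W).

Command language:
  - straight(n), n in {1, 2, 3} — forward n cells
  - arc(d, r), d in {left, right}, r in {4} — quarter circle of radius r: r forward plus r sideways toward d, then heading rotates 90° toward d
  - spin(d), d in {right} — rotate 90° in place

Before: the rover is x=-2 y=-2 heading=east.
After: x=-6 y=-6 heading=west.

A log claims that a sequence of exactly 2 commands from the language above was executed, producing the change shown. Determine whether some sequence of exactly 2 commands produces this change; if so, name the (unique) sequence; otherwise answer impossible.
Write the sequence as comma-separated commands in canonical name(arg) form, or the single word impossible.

spin(right), arc(right, 4)

key: running arc(right, 4) before spin(right) would end elsewhere — order is forced
begin: x=-2 y=-2 heading=east
t=1 spin(right) ⇒ x=-2 y=-2 heading=south
t=2 arc(right, 4) ⇒ x=-6 y=-6 heading=west
no rival 2-sequence matches.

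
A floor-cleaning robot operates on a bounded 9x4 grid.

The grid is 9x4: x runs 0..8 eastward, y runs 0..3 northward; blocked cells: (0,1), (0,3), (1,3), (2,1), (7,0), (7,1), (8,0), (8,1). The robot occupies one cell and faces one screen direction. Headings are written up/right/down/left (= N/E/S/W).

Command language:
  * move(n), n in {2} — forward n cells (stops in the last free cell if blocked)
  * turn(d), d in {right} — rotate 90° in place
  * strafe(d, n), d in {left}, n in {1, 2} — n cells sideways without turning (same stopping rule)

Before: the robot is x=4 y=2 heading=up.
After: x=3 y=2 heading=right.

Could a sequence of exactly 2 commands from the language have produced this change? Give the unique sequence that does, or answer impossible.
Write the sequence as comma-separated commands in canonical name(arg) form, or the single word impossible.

key: position moved to (3,2) AND the heading swung to E — translation plus rotation needed
initial: x=4 y=2 heading=up
step 1 (strafe(left, 1)): x=3 y=2 heading=up
step 2 (turn(right)): x=3 y=2 heading=right
no rival 2-sequence matches.

strafe(left, 1), turn(right)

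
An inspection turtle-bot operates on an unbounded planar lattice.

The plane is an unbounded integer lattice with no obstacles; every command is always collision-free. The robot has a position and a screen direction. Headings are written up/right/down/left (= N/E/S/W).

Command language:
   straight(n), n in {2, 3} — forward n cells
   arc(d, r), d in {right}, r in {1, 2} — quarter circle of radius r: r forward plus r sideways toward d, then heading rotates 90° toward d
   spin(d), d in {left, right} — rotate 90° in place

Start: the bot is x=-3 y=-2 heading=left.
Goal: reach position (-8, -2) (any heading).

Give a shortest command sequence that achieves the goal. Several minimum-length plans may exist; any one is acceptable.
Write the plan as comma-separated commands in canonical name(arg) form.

straight(2), straight(3)

from: x=-3 y=-2 heading=left
[1] after straight(2): x=-5 y=-2 heading=left
[2] after straight(3): x=-8 y=-2 heading=left
minimal: 2 command(s), checked below 2.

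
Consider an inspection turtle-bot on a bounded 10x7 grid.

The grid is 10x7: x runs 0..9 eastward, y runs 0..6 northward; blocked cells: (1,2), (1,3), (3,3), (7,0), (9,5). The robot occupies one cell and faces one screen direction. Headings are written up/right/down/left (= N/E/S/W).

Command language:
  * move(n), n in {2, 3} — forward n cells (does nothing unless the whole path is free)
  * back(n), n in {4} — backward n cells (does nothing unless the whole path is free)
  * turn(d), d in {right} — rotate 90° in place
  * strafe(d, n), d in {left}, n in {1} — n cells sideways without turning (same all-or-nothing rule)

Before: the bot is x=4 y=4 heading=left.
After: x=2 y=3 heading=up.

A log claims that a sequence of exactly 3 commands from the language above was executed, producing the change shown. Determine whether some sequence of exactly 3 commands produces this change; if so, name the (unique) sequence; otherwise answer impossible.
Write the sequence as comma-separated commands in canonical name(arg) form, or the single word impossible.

key: position moved to (2,3) AND the heading swung to N — translation plus rotation needed
initial: x=4 y=4 heading=left
[1] after move(2): x=2 y=4 heading=left
[2] after strafe(left, 1): x=2 y=3 heading=left
[3] after turn(right): x=2 y=3 heading=up
no rival 3-sequence matches.

move(2), strafe(left, 1), turn(right)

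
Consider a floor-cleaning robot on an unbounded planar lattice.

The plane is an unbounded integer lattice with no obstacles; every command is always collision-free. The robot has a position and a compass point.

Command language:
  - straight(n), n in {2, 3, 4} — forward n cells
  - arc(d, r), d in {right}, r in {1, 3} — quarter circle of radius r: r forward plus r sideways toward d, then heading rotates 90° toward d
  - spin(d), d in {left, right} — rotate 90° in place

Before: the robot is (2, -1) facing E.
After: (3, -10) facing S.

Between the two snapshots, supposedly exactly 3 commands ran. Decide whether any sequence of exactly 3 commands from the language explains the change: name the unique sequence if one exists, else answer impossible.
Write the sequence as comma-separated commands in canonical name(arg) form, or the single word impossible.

key: order matters: swapping arc(right, 1) and straight(4) lands elsewhere
begin: (2, -1) facing E
step 1 (arc(right, 1)): (3, -2) facing S
step 2 (straight(4)): (3, -6) facing S
step 3 (straight(4)): (3, -10) facing S
uniquely the one of 343 3-step routes that fits.

arc(right, 1), straight(4), straight(4)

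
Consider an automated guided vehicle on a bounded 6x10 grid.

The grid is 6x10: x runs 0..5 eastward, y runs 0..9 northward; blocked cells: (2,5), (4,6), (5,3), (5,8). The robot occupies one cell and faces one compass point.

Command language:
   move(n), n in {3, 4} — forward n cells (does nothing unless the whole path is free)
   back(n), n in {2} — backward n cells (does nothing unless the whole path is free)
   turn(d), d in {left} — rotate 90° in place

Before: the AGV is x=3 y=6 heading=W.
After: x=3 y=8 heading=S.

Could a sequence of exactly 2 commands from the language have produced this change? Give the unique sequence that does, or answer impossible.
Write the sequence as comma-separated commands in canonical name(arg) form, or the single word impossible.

key: order matters: swapping turn(left) and back(2) lands elsewhere
t0: x=3 y=6 heading=W
1. turn(left) → x=3 y=6 heading=S
2. back(2) → x=3 y=8 heading=S
all 16 alternatives checked — unique.

turn(left), back(2)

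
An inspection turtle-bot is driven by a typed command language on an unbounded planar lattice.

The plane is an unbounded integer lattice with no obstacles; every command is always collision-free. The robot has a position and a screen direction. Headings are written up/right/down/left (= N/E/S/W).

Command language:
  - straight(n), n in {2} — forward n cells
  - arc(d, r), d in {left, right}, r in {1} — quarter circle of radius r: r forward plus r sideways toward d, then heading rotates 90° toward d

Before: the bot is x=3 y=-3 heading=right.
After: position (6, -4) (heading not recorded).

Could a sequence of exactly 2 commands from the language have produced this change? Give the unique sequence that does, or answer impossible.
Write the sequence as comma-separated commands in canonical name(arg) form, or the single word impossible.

key: order matters: swapping straight(2) and arc(right, 1) lands elsewhere
start: x=3 y=-3 heading=right
t=1 straight(2) ⇒ x=5 y=-3 heading=right
t=2 arc(right, 1) ⇒ x=6 y=-4 heading=down
uniquely the one of 9 2-step routes that fits.

straight(2), arc(right, 1)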